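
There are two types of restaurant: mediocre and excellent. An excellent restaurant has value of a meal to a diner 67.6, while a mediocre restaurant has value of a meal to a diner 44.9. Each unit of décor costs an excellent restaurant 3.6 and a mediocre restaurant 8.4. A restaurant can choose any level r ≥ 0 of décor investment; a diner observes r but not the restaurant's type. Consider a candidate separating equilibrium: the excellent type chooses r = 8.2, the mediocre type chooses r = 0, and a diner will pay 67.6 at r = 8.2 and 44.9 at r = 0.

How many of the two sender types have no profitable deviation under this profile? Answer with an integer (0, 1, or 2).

Mediocre type: stay at 0 → 44.9; mimic → 67.6 − 8.4 × 8.2 = -1.28. IC holds (44.9 ≥ -1.28).
Excellent type: signal → 67.6 − 3.6 × 8.2 = 38.08; deviate to 0 → 44.9. IC fails (38.08 < 44.9).
1 of 2 constraints hold, so this profile is not an equilibrium.

1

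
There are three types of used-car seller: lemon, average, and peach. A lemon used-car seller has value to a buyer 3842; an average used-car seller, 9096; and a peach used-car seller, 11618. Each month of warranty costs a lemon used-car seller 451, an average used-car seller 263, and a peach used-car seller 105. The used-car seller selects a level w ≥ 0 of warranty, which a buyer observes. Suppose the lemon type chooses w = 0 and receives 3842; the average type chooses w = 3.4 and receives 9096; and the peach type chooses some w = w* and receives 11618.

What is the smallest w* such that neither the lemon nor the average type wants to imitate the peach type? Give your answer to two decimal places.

Average type (on-path payoff 9096 − 263×3.4 = 8201.8) won't mimic when 8201.8 ≥ 11618 − 263·w*, i.e. w* ≥ 12.99.
Lemon type (on-path payoff 3842) won't mimic when 3842 ≥ 11618 − 451·w*, i.e. w* ≥ 17.24.
Both must hold, so w* = max(17.24, 12.99) = 17.24. The lemon type's constraint binds.

17.24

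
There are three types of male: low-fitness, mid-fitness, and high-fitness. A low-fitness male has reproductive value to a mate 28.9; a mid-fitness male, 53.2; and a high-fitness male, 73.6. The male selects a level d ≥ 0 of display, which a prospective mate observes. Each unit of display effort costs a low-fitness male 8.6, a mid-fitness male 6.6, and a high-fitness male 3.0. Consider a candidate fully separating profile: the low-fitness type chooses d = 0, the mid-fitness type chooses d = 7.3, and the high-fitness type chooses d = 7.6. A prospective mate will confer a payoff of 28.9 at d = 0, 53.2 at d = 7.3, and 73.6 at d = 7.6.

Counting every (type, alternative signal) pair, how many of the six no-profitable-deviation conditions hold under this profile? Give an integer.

High-fitness (own payoff 73.6 − 3.0×7.6 = 50.8): to d=0 gives 28.9 → no gain ✓; to d=7.3 gives 53.2 − 3.0×7.3 = 31.3 → no gain ✓.
Mid-fitness (own payoff 53.2 − 6.6×7.3 = 5.02): to d=0 gives 28.9 → profitable ✗; to d=7.6 gives 73.6 − 6.6×7.6 = 23.44 → profitable ✗.
Low-fitness (own payoff 28.9): to d=7.3 gives 53.2 − 8.6×7.3 = -9.58 → no gain ✓; to d=7.6 gives 73.6 − 8.6×7.6 = 8.24 → no gain ✓.
4 of the 6 constraints hold; not an equilibrium.

4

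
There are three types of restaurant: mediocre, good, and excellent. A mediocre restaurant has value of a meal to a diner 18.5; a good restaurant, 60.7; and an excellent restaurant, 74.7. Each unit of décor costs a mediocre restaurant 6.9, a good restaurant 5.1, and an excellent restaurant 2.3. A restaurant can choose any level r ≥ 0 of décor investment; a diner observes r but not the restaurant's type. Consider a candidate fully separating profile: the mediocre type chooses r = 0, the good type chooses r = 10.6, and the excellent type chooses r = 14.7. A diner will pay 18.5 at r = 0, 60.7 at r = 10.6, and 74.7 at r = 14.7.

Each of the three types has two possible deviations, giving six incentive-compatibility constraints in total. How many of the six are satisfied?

5

Excellent (own payoff 74.7 − 2.3×14.7 = 40.89): to r=0 gives 18.5 → no gain ✓; to r=10.6 gives 60.7 − 2.3×10.6 = 36.32 → no gain ✓.
Mediocre (own payoff 18.5): to r=10.6 gives 60.7 − 6.9×10.6 = -12.44 → no gain ✓; to r=14.7 gives 74.7 − 6.9×14.7 = -26.73 → no gain ✓.
Good (own payoff 60.7 − 5.1×10.6 = 6.64): to r=0 gives 18.5 → profitable ✗; to r=14.7 gives 74.7 − 5.1×14.7 = -0.27 → no gain ✓.
5 of the 6 constraints hold; not an equilibrium.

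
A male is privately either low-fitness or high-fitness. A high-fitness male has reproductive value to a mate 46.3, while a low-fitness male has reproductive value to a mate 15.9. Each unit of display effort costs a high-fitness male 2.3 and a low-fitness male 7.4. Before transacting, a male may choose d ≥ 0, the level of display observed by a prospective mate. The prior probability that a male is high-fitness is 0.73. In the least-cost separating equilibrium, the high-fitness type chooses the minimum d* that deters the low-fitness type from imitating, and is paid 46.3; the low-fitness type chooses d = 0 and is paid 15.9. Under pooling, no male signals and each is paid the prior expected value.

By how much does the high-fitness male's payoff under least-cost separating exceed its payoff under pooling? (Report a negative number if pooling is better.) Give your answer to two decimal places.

Least-cost separating signal: d* solves 15.9 = 46.3 − 7.4·d*, so d* = (46.3 − 15.9)/7.4 ≈ 4.1081.
High-fitness type's separating payoff: 46.3 − 2.3 × d* = 46.3 − 2.3 × (46.3 − 15.9)/7.4 = 46.3 − 69.92/7.4 ≈ 36.8514.
Pooling payoff: 0.73 × 46.3 + 0.27 × 15.9 = 38.092.
Difference: 36.8514 − 38.092 = -1.2406, i.e. -1.24 to two decimal places.
The high-fitness type would prefer the pooling outcome.

-1.24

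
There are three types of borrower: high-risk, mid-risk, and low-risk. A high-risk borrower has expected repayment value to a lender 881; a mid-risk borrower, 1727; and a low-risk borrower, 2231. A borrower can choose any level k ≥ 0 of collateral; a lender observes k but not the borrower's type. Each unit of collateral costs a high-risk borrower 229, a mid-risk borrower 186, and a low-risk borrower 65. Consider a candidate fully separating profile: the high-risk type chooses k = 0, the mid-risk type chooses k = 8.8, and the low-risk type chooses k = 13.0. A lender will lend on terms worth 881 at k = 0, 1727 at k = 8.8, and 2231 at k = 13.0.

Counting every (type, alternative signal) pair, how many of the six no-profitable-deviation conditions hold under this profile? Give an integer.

5

Mid-risk (own payoff 1727 − 186×8.8 = 90.2): to k=0 gives 881 → profitable ✗; to k=13.0 gives 2231 − 186×13.0 = -187 → no gain ✓.
High-risk (own payoff 881): to k=8.8 gives 1727 − 229×8.8 = -288.2 → no gain ✓; to k=13.0 gives 2231 − 229×13.0 = -746 → no gain ✓.
Low-risk (own payoff 2231 − 65×13.0 = 1386): to k=0 gives 881 → no gain ✓; to k=8.8 gives 1727 − 65×8.8 = 1155 → no gain ✓.
5 of the 6 constraints hold; not an equilibrium.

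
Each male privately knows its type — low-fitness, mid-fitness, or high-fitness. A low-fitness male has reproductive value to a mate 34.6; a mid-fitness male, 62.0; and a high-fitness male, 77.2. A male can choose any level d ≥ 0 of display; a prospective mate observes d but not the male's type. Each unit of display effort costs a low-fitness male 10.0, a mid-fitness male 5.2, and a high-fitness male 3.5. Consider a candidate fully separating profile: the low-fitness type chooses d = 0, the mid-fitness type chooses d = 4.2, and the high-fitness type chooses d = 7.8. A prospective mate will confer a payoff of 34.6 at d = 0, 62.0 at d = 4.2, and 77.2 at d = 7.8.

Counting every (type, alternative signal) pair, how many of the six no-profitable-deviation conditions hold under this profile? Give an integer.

Mid-fitness (own payoff 62.0 − 5.2×4.2 = 40.16): to d=0 gives 34.6 → no gain ✓; to d=7.8 gives 77.2 − 5.2×7.8 = 36.64 → no gain ✓.
High-fitness (own payoff 77.2 − 3.5×7.8 = 49.9): to d=0 gives 34.6 → no gain ✓; to d=4.2 gives 62.0 − 3.5×4.2 = 47.3 → no gain ✓.
Low-fitness (own payoff 34.6): to d=4.2 gives 62.0 − 10.0×4.2 = 20 → no gain ✓; to d=7.8 gives 77.2 − 10.0×7.8 = -0.8 → no gain ✓.
6 of the 6 constraints hold; this profile is a separating equilibrium.

6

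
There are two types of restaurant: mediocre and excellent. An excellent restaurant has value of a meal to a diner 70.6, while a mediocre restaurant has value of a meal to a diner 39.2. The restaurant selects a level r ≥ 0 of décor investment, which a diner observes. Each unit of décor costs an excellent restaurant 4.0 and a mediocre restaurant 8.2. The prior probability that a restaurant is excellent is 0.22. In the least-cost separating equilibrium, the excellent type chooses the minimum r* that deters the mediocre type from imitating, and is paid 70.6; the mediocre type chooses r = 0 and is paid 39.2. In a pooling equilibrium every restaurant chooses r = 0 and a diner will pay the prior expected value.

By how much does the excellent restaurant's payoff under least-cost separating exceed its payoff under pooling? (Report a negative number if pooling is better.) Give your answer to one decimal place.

9.2

Least-cost separating signal: r* solves 39.2 = 70.6 − 8.2·r*, so r* = (70.6 − 39.2)/8.2 ≈ 3.8293.
Excellent type's separating payoff: 70.6 − 4.0 × r* = 70.6 − 4.0 × (70.6 − 39.2)/8.2 = 70.6 − 125.6/8.2 ≈ 55.283.
Pooling payoff: 0.22 × 70.6 + 0.78 × 39.2 = 46.108.
Difference: 55.283 − 46.108 = 9.175, i.e. 9.2 to one decimal place.
The excellent type prefers to separate.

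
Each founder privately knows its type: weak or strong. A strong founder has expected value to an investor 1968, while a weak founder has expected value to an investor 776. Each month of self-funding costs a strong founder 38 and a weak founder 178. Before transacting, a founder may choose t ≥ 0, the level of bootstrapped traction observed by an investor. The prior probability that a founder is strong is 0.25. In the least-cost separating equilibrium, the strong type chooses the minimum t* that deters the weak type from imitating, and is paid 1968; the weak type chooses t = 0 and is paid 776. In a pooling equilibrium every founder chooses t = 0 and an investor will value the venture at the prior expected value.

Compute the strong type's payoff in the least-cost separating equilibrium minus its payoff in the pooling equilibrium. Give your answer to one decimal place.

639.5

Least-cost separating signal: t* solves 776 = 1968 − 178·t*, so t* = (1968 − 776)/178 ≈ 6.6966.
Strong type's separating payoff: 1968 − 38 × t* = 1968 − 38 × (1968 − 776)/178 = 1968 − 45296/178 ≈ 1713.528.
Pooling payoff: 0.25 × 1968 + 0.75 × 776 = 1074.
Difference: 1713.528 − 1074 = 639.528, i.e. 639.5 to one decimal place.
The strong type prefers to separate.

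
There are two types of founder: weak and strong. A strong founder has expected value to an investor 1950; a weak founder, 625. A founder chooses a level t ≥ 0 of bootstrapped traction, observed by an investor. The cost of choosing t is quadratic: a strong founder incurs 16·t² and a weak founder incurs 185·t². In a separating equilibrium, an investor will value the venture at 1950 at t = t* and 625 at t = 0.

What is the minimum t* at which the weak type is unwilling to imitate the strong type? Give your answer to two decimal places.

2.68

The weak type at t = 0 receives 625; imitating at t* yields 1950 − 185·t*².
Indifference: 625 = 1950 − 185·t*², so t*² = (1950 − 625) / 185 ≈ 7.1622.
t* = √7.1622 ≈ 2.68.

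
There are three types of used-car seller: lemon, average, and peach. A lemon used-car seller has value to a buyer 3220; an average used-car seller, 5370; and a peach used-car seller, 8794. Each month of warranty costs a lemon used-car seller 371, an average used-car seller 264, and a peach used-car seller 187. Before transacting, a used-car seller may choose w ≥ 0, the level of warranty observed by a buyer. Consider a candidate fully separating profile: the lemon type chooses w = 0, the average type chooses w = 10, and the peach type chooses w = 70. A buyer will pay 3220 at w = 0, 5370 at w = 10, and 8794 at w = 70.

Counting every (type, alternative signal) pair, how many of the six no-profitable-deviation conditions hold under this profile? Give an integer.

3

Average (own payoff 5370 − 264×10 = 2730): to w=0 gives 3220 → profitable ✗; to w=70 gives 8794 − 264×70 = -9686 → no gain ✓.
Peach (own payoff 8794 − 187×70 = -4296): to w=0 gives 3220 → profitable ✗; to w=10 gives 5370 − 187×10 = 3500 → profitable ✗.
Lemon (own payoff 3220): to w=10 gives 5370 − 371×10 = 1660 → no gain ✓; to w=70 gives 8794 − 371×70 = -17176 → no gain ✓.
3 of the 6 constraints hold; not an equilibrium.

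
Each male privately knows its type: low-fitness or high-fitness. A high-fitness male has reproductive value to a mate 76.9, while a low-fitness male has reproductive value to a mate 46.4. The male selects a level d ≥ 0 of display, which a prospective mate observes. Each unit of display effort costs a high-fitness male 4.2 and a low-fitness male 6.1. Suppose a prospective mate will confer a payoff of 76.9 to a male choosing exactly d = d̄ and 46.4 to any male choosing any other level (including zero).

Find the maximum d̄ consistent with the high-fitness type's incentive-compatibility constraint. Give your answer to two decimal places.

Choosing d̄ yields the high-fitness type 76.9 − 4.2·d̄; choosing zero yields 46.4.
The high-fitness type is indifferent at 76.9 − 4.2·d̄ = 46.4, i.e. d̄ = (76.9 − 46.4) / 4.2 ≈ 7.26.
For any d̄ above 7.26 the high-fitness type would rather pool at zero, so separation collapses.

7.26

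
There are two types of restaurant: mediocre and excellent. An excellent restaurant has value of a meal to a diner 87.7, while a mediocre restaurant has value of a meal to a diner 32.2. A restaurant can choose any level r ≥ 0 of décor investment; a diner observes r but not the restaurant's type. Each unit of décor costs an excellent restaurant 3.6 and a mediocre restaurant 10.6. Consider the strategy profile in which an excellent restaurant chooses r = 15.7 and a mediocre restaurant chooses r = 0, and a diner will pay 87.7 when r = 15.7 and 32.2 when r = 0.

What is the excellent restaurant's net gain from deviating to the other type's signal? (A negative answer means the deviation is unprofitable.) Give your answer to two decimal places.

Playing r = 15.7 the excellent restaurant receives 87.7 − 3.6 × 15.7 = 31.18.
Deviating to r = 0 yields 32.2 instead.
Gain from deviating: 32.2 − 31.18 = 1.02.
The gain is positive, so the excellent type's incentive-compatibility constraint is violated — this profile is not a separating equilibrium.

1.02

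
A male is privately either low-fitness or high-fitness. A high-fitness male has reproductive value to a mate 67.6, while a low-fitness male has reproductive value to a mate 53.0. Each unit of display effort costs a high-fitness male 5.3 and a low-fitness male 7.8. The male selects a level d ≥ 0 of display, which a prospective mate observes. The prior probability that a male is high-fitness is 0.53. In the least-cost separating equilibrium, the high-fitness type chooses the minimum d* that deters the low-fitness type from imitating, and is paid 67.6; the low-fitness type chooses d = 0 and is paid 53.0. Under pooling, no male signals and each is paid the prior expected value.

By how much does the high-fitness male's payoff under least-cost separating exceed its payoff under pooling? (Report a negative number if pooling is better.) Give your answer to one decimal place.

Least-cost separating signal: d* solves 53.0 = 67.6 − 7.8·d*, so d* = (67.6 − 53.0)/7.8 ≈ 1.8718.
High-fitness type's separating payoff: 67.6 − 5.3 × d* = 67.6 − 5.3 × (67.6 − 53.0)/7.8 = 67.6 − 77.38/7.8 ≈ 57.679.
Pooling payoff: 0.53 × 67.6 + 0.47 × 53.0 = 60.738.
Difference: 57.679 − 60.738 = -3.059, i.e. -3.1 to one decimal place.
The high-fitness type would prefer the pooling outcome.

-3.1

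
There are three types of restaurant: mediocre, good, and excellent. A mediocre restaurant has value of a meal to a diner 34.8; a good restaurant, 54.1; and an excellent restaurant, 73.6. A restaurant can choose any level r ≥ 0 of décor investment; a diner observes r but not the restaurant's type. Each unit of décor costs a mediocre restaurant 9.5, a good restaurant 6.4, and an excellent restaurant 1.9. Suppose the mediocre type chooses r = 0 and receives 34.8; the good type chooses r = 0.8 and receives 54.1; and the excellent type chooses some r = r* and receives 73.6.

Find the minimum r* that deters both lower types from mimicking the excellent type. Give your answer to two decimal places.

4.08

Good type (on-path payoff 54.1 − 6.4×0.8 = 48.98) won't mimic when 48.98 ≥ 73.6 − 6.4·r*, i.e. r* ≥ 3.85.
Mediocre type (on-path payoff 34.8) won't mimic when 34.8 ≥ 73.6 − 9.5·r*, i.e. r* ≥ 4.08.
Both must hold, so r* = max(4.08, 3.85) = 4.08. The mediocre type's constraint binds.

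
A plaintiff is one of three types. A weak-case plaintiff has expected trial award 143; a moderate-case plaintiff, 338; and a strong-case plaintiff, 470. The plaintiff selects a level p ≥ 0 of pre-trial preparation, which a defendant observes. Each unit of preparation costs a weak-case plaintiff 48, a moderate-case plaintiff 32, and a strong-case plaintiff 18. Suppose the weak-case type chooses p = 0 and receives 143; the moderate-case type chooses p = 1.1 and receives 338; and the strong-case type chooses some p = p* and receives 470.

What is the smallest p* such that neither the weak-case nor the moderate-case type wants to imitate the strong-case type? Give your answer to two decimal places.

6.81

Moderate-case type (on-path payoff 338 − 32×1.1 = 302.8) won't mimic when 302.8 ≥ 470 − 32·p*, i.e. p* ≥ 5.23.
Weak-case type (on-path payoff 143) won't mimic when 143 ≥ 470 − 48·p*, i.e. p* ≥ 6.81.
Both must hold, so p* = max(6.81, 5.23) = 6.81. The weak-case type's constraint binds.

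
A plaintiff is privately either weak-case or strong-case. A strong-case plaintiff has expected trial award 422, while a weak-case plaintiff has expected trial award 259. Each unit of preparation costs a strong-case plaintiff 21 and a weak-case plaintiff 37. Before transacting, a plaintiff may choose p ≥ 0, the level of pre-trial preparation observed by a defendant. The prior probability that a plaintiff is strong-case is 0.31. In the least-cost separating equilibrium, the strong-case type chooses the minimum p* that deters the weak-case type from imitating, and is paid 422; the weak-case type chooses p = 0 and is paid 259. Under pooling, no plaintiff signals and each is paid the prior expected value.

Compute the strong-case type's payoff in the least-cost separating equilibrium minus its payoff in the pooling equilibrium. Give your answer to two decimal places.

19.96

Least-cost separating signal: p* solves 259 = 422 − 37·p*, so p* = (422 − 259)/37 ≈ 4.4054.
Strong-case type's separating payoff: 422 − 21 × p* = 422 − 21 × (422 − 259)/37 = 422 − 3423/37 ≈ 329.4865.
Pooling payoff: 0.31 × 422 + 0.69 × 259 = 309.53.
Difference: 329.4865 − 309.53 = 19.9565, i.e. 19.96 to two decimal places.
The strong-case type prefers to separate.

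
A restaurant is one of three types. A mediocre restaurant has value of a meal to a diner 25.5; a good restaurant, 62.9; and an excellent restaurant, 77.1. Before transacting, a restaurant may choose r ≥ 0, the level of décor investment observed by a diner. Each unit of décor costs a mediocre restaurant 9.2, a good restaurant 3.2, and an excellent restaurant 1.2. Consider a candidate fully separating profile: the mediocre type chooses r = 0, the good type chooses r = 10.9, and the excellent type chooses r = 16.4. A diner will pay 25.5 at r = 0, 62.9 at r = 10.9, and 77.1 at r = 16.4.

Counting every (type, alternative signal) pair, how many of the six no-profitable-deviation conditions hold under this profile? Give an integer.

Excellent (own payoff 77.1 − 1.2×16.4 = 57.42): to r=0 gives 25.5 → no gain ✓; to r=10.9 gives 62.9 − 1.2×10.9 = 49.82 → no gain ✓.
Good (own payoff 62.9 − 3.2×10.9 = 28.02): to r=0 gives 25.5 → no gain ✓; to r=16.4 gives 77.1 − 3.2×16.4 = 24.62 → no gain ✓.
Mediocre (own payoff 25.5): to r=10.9 gives 62.9 − 9.2×10.9 = -37.38 → no gain ✓; to r=16.4 gives 77.1 − 9.2×16.4 = -73.78 → no gain ✓.
6 of the 6 constraints hold; this profile is a separating equilibrium.

6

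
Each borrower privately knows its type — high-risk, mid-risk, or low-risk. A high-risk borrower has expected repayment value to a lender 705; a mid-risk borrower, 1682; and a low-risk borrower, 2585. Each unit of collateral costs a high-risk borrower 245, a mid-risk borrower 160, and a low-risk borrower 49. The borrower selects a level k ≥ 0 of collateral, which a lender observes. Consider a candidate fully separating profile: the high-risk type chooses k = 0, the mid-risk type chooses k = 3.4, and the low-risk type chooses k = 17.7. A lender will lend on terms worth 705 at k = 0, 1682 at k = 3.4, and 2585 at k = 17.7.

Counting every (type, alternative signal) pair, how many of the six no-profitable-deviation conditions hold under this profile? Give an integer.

High-risk (own payoff 705): to k=3.4 gives 1682 − 245×3.4 = 849 → profitable ✗; to k=17.7 gives 2585 − 245×17.7 = -1751.5 → no gain ✓.
Low-risk (own payoff 2585 − 49×17.7 = 1717.7): to k=0 gives 705 → no gain ✓; to k=3.4 gives 1682 − 49×3.4 = 1515.4 → no gain ✓.
Mid-risk (own payoff 1682 − 160×3.4 = 1138): to k=0 gives 705 → no gain ✓; to k=17.7 gives 2585 − 160×17.7 = -247 → no gain ✓.
5 of the 6 constraints hold; not an equilibrium.

5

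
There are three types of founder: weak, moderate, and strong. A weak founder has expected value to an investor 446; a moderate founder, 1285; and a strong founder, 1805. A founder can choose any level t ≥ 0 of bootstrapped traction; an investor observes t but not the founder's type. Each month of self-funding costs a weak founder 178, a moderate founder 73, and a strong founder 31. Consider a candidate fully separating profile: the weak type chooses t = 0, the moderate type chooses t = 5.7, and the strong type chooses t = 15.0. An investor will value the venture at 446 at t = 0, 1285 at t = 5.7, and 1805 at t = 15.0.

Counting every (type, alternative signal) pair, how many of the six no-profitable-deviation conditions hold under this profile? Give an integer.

6

Strong (own payoff 1805 − 31×15.0 = 1340): to t=0 gives 446 → no gain ✓; to t=5.7 gives 1285 − 31×5.7 = 1108.3 → no gain ✓.
Moderate (own payoff 1285 − 73×5.7 = 868.9): to t=0 gives 446 → no gain ✓; to t=15.0 gives 1805 − 73×15.0 = 710 → no gain ✓.
Weak (own payoff 446): to t=5.7 gives 1285 − 178×5.7 = 270.4 → no gain ✓; to t=15.0 gives 1805 − 178×15.0 = -865 → no gain ✓.
6 of the 6 constraints hold; this profile is a separating equilibrium.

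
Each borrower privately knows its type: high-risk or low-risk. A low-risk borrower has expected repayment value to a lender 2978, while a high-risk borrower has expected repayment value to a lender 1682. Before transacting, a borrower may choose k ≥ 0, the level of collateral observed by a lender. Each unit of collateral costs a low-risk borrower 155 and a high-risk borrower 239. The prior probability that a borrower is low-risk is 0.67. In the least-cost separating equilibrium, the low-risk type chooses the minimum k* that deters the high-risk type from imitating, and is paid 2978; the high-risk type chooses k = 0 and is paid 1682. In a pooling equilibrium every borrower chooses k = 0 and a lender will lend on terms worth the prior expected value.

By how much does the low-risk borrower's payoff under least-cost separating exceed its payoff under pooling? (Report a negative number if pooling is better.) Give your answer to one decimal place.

-412.8

Least-cost separating signal: k* solves 1682 = 2978 − 239·k*, so k* = (2978 − 1682)/239 ≈ 5.4226.
Low-risk type's separating payoff: 2978 − 155 × k* = 2978 − 155 × (2978 − 1682)/239 = 2978 − 200880/239 ≈ 2137.498.
Pooling payoff: 0.67 × 2978 + 0.33 × 1682 = 2550.32.
Difference: 2137.498 − 2550.32 = -412.822, i.e. -412.8 to one decimal place.
The low-risk type would prefer the pooling outcome.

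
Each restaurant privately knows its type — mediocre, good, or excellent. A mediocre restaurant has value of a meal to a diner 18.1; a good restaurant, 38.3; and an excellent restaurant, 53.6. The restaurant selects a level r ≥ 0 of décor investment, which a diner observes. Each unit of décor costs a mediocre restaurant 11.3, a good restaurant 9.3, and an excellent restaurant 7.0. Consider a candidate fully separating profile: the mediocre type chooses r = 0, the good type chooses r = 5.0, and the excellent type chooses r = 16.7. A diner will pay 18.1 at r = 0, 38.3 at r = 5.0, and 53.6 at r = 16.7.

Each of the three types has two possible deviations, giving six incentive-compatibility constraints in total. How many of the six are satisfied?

Excellent (own payoff 53.6 − 7.0×16.7 = -63.3): to r=0 gives 18.1 → profitable ✗; to r=5.0 gives 38.3 − 7.0×5.0 = 3.3 → profitable ✗.
Good (own payoff 38.3 − 9.3×5.0 = -8.2): to r=0 gives 18.1 → profitable ✗; to r=16.7 gives 53.6 − 9.3×16.7 = -101.71 → no gain ✓.
Mediocre (own payoff 18.1): to r=5.0 gives 38.3 − 11.3×5.0 = -18.2 → no gain ✓; to r=16.7 gives 53.6 − 11.3×16.7 = -135.11 → no gain ✓.
3 of the 6 constraints hold; not an equilibrium.

3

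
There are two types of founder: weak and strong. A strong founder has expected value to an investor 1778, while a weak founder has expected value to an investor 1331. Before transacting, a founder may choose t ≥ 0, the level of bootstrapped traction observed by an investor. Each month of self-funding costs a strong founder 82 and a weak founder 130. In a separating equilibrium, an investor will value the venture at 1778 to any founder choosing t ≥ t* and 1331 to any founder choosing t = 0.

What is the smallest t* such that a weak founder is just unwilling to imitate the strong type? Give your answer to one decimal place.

3.4

A weak founder choosing t = 0 receives 1331.
Imitating at t* instead would pay 1778 at cost 130·t*, netting 1778 − 130·t*.
Indifference: 1331 = 1778 − 130·t*, so t* = (1778 − 1331) / 130 ≈ 3.4.
This is the weak type's binding incentive-compatibility constraint; any t ≥ 3.4 sustains separation on that side.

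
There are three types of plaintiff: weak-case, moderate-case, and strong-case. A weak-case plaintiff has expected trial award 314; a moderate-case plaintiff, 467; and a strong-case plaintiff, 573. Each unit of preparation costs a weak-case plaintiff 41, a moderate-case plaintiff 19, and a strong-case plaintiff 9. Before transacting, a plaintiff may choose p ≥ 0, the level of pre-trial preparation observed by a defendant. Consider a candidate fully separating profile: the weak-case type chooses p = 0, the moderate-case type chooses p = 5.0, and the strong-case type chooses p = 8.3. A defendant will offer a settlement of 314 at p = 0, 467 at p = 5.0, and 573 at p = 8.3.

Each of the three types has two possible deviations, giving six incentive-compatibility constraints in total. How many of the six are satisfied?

Moderate-case (own payoff 467 − 19×5.0 = 372): to p=0 gives 314 → no gain ✓; to p=8.3 gives 573 − 19×8.3 = 415.3 → profitable ✗.
Strong-case (own payoff 573 − 9×8.3 = 498.3): to p=0 gives 314 → no gain ✓; to p=5.0 gives 467 − 9×5.0 = 422 → no gain ✓.
Weak-case (own payoff 314): to p=5.0 gives 467 − 41×5.0 = 262 → no gain ✓; to p=8.3 gives 573 − 41×8.3 = 232.7 → no gain ✓.
5 of the 6 constraints hold; not an equilibrium.

5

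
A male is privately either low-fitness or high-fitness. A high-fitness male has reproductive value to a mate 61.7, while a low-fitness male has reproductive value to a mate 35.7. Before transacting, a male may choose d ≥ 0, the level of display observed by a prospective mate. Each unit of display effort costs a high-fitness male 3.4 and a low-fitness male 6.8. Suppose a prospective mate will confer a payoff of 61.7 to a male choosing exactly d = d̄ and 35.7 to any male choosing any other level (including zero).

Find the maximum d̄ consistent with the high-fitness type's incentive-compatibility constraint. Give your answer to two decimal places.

7.65

Choosing d̄ yields the high-fitness type 61.7 − 3.4·d̄; choosing zero yields 35.7.
The high-fitness type is indifferent at 61.7 − 3.4·d̄ = 35.7, i.e. d̄ = (61.7 − 35.7) / 3.4 ≈ 7.65.
For any d̄ above 7.65 the high-fitness type would rather pool at zero, so separation collapses.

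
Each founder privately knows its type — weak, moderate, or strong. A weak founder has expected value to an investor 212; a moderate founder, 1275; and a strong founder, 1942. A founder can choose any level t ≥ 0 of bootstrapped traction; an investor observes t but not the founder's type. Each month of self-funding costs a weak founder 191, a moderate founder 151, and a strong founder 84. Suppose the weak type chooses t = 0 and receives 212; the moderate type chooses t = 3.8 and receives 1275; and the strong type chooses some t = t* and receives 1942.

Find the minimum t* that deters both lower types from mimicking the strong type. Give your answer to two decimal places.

Moderate type (on-path payoff 1275 − 151×3.8 = 701.2) won't mimic when 701.2 ≥ 1942 − 151·t*, i.e. t* ≥ 8.22.
Weak type (on-path payoff 212) won't mimic when 212 ≥ 1942 − 191·t*, i.e. t* ≥ 9.06.
Both must hold, so t* = max(9.06, 8.22) = 9.06. The weak type's constraint binds.

9.06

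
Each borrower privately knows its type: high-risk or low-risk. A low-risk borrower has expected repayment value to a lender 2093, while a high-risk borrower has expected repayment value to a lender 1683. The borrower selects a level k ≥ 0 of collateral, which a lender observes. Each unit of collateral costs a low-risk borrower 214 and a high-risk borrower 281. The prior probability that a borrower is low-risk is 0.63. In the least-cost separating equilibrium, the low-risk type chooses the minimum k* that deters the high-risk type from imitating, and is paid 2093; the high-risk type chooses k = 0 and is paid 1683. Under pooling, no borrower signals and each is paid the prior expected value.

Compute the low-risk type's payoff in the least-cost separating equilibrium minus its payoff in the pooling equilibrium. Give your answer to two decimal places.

-160.54

Least-cost separating signal: k* solves 1683 = 2093 − 281·k*, so k* = (2093 − 1683)/281 ≈ 1.4591.
Low-risk type's separating payoff: 2093 − 214 × k* = 2093 − 214 × (2093 − 1683)/281 = 2093 − 87740/281 ≈ 1780.7580.
Pooling payoff: 0.63 × 2093 + 0.37 × 1683 = 1941.3.
Difference: 1780.7580 − 1941.3 = -160.542, i.e. -160.54 to two decimal places.
The low-risk type would prefer the pooling outcome.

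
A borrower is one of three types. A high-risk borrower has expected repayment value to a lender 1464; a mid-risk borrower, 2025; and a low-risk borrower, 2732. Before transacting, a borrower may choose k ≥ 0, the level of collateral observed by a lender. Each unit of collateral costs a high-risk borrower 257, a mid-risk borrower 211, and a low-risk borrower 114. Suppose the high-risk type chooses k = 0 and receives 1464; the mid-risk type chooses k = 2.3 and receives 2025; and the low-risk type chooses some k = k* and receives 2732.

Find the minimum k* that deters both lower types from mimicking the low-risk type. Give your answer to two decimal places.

Mid-risk type (on-path payoff 2025 − 211×2.3 = 1539.7) won't mimic when 1539.7 ≥ 2732 − 211·k*, i.e. k* ≥ 5.65.
High-risk type (on-path payoff 1464) won't mimic when 1464 ≥ 2732 − 257·k*, i.e. k* ≥ 4.93.
Both must hold, so k* = max(4.93, 5.65) = 5.65. The mid-risk type's constraint binds.

5.65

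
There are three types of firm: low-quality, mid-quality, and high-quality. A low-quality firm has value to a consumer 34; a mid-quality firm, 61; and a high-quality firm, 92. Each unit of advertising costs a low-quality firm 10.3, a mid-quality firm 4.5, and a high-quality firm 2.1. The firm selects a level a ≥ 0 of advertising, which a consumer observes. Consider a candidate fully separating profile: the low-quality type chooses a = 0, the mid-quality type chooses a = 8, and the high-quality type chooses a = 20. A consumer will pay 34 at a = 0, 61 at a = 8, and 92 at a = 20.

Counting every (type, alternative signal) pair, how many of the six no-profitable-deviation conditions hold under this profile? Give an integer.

High-quality (own payoff 92 − 2.1×20 = 50): to a=0 gives 34 → no gain ✓; to a=8 gives 61 − 2.1×8 = 44.2 → no gain ✓.
Mid-quality (own payoff 61 − 4.5×8 = 25): to a=0 gives 34 → profitable ✗; to a=20 gives 92 − 4.5×20 = 2 → no gain ✓.
Low-quality (own payoff 34): to a=8 gives 61 − 10.3×8 = -21.4 → no gain ✓; to a=20 gives 92 − 10.3×20 = -114 → no gain ✓.
5 of the 6 constraints hold; not an equilibrium.

5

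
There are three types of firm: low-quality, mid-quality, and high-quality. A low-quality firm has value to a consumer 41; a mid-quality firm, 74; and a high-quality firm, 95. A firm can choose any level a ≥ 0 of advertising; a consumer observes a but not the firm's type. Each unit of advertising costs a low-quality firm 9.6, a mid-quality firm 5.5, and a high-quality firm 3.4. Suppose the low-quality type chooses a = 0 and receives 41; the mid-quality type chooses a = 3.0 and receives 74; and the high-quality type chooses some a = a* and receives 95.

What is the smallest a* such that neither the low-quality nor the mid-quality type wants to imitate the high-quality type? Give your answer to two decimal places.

Mid-quality type (on-path payoff 74 − 5.5×3.0 = 57.5) won't mimic when 57.5 ≥ 95 − 5.5·a*, i.e. a* ≥ 6.82.
Low-quality type (on-path payoff 41) won't mimic when 41 ≥ 95 − 9.6·a*, i.e. a* ≥ 5.63.
Both must hold, so a* = max(5.63, 6.82) = 6.82. The mid-quality type's constraint binds.

6.82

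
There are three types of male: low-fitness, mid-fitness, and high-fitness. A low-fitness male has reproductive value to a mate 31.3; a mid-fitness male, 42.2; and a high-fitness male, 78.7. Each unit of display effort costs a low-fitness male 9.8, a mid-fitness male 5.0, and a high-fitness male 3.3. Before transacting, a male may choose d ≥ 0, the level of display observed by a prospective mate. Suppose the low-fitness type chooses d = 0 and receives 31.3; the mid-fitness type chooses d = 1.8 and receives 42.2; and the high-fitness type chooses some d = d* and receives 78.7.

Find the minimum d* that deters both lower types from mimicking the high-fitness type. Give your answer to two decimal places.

9.10

Low-fitness type (on-path payoff 31.3) won't mimic when 31.3 ≥ 78.7 − 9.8·d*, i.e. d* ≥ 4.84.
Mid-fitness type (on-path payoff 42.2 − 5.0×1.8 = 33.2) won't mimic when 33.2 ≥ 78.7 − 5.0·d*, i.e. d* ≥ 9.10.
Both must hold, so d* = max(4.84, 9.10) = 9.10. The mid-fitness type's constraint binds.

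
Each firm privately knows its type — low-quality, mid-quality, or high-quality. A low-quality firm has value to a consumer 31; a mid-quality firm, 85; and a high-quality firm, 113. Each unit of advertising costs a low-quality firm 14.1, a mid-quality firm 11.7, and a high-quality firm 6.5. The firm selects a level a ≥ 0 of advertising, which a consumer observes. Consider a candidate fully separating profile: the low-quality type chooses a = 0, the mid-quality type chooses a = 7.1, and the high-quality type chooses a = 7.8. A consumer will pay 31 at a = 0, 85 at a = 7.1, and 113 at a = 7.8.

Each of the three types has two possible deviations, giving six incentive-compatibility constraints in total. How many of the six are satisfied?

Mid-quality (own payoff 85 − 11.7×7.1 = 1.93): to a=0 gives 31 → profitable ✗; to a=7.8 gives 113 − 11.7×7.8 = 21.74 → profitable ✗.
Low-quality (own payoff 31): to a=7.1 gives 85 − 14.1×7.1 = -15.11 → no gain ✓; to a=7.8 gives 113 − 14.1×7.8 = 3.02 → no gain ✓.
High-quality (own payoff 113 − 6.5×7.8 = 62.3): to a=0 gives 31 → no gain ✓; to a=7.1 gives 85 − 6.5×7.1 = 38.85 → no gain ✓.
4 of the 6 constraints hold; not an equilibrium.

4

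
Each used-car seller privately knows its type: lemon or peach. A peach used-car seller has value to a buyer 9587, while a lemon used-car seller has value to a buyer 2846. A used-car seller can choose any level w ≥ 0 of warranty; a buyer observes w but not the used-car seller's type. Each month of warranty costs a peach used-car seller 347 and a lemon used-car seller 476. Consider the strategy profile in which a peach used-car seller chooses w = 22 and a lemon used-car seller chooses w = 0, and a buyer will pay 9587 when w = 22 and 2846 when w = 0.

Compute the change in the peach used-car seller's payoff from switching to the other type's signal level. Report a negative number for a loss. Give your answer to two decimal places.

893.00

Playing w = 22 the peach used-car seller receives 9587 − 347 × 22 = 1953.
Deviating to w = 0 yields 2846 instead.
Gain from deviating: 2846 − 1953 = 893.00.
The gain is positive, so the peach type's incentive-compatibility constraint is violated — this profile is not a separating equilibrium.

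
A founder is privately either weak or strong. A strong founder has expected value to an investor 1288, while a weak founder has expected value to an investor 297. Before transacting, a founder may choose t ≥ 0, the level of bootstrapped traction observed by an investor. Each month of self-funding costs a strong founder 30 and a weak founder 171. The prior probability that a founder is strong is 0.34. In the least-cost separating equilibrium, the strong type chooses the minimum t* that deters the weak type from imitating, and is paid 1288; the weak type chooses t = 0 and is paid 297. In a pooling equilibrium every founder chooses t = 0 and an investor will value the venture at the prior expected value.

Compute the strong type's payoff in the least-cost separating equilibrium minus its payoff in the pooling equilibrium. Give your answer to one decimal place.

480.2

Least-cost separating signal: t* solves 297 = 1288 − 171·t*, so t* = (1288 − 297)/171 ≈ 5.7953.
Strong type's separating payoff: 1288 − 30 × t* = 1288 − 30 × (1288 − 297)/171 = 1288 − 29730/171 ≈ 1114.140.
Pooling payoff: 0.34 × 1288 + 0.66 × 297 = 633.94.
Difference: 1114.140 − 633.94 = 480.2.
The strong type prefers to separate.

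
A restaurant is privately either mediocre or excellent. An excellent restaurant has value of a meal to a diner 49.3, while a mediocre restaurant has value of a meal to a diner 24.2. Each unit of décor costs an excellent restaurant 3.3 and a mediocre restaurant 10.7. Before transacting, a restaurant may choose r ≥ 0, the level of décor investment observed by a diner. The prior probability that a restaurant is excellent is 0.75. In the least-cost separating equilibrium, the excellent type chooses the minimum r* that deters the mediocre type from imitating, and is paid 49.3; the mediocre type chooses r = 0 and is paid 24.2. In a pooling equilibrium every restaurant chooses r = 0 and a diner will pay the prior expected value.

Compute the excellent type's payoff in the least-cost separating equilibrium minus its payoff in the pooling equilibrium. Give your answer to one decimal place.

Least-cost separating signal: r* solves 24.2 = 49.3 − 10.7·r*, so r* = (49.3 − 24.2)/10.7 ≈ 2.3458.
Excellent type's separating payoff: 49.3 − 3.3 × r* = 49.3 − 3.3 × (49.3 − 24.2)/10.7 = 49.3 − 82.83/10.7 ≈ 41.559.
Pooling payoff: 0.75 × 49.3 + 0.25 × 24.2 = 43.025.
Difference: 41.559 − 43.025 = -1.466, i.e. -1.5 to one decimal place.
The excellent type would prefer the pooling outcome.

-1.5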